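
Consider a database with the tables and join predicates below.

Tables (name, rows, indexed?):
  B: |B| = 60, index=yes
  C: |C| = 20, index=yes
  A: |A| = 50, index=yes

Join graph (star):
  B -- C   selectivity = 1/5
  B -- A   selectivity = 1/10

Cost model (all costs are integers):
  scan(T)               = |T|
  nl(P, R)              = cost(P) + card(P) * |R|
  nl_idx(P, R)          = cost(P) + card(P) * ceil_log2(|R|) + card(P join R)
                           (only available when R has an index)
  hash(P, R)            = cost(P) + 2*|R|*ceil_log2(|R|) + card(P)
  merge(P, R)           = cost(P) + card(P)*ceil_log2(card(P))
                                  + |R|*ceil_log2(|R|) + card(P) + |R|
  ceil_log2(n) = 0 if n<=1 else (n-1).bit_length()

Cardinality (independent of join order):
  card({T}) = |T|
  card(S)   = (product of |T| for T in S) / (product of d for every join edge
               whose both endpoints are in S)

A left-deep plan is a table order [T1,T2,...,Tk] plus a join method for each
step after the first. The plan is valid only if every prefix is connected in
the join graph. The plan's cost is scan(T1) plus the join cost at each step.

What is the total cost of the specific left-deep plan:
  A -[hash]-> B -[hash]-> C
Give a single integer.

step 1: scan A: cost=50, card=50
step 2: join B via hash
    card(P join B) = 50*60/(10) = 300
    cost = 50 + 2*60*6 + 50 = 820
step 3: join C via hash
    card(P join C) = 300*20/(5) = 1200
    cost = 820 + 2*20*5 + 300 = 1320

1320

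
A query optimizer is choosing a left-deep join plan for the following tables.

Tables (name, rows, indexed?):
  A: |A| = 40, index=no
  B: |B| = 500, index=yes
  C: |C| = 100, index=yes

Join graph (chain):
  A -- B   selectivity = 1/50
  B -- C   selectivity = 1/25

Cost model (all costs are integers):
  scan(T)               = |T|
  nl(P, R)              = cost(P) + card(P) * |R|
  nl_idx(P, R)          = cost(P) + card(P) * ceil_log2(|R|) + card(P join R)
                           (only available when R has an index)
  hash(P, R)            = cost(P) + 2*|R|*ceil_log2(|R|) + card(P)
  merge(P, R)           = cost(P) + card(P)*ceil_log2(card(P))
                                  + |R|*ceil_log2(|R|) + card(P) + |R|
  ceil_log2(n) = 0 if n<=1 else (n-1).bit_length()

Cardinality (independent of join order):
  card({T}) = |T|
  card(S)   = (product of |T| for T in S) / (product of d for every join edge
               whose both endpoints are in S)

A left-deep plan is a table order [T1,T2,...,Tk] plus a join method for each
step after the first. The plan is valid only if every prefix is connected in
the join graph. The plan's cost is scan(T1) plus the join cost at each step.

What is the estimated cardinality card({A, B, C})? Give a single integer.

Tables in S: A(40), B(500), C(100)
Edges inside S: A-B(d=50), B-C(d=25)
numerator = 40 * 500 * 100 = 2000000
denominator = 50 * 25 = 1250
card(S) = 2000000 / 1250 = 1600

1600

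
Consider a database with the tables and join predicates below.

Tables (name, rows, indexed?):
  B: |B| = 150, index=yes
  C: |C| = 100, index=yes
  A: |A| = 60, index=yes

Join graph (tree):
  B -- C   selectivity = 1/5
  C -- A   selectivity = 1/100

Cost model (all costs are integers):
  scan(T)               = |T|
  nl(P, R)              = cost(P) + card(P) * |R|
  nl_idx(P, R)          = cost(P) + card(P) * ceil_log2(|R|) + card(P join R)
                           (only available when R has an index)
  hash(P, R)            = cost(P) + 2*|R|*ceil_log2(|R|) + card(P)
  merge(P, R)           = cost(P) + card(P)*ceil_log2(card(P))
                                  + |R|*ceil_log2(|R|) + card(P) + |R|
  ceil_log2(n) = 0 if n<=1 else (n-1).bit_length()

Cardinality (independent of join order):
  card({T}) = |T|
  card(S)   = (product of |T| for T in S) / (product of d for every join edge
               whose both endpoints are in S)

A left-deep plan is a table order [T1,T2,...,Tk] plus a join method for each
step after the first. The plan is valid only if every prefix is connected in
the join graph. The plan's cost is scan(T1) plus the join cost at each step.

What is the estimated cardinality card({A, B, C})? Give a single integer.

Tables in S: A(60), B(150), C(100)
Edges inside S: B-C(d=5), C-A(d=100)
numerator = 60 * 150 * 100 = 900000
denominator = 5 * 100 = 500
card(S) = 900000 / 500 = 1800

1800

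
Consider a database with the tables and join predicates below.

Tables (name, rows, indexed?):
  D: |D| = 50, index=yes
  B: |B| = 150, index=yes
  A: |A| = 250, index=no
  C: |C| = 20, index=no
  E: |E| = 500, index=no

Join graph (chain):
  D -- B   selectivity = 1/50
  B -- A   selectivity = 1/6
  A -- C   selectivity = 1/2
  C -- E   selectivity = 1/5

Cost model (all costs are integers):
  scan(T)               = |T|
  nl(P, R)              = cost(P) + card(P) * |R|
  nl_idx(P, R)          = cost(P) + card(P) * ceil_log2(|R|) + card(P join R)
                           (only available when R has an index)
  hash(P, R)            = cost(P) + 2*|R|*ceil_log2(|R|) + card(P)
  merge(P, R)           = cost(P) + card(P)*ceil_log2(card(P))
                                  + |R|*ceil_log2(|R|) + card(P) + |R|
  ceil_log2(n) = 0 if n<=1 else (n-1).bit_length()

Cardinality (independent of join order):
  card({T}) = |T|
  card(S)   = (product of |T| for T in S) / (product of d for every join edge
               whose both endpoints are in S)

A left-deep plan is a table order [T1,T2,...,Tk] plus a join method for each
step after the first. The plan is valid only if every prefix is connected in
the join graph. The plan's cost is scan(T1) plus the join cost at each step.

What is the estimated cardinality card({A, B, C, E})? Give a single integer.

6250000

Tables in S: A(250), B(150), C(20), E(500)
Edges inside S: B-A(d=6), A-C(d=2), C-E(d=5)
numerator = 250 * 150 * 20 * 500 = 375000000
denominator = 6 * 2 * 5 = 60
card(S) = 375000000 / 60 = 6250000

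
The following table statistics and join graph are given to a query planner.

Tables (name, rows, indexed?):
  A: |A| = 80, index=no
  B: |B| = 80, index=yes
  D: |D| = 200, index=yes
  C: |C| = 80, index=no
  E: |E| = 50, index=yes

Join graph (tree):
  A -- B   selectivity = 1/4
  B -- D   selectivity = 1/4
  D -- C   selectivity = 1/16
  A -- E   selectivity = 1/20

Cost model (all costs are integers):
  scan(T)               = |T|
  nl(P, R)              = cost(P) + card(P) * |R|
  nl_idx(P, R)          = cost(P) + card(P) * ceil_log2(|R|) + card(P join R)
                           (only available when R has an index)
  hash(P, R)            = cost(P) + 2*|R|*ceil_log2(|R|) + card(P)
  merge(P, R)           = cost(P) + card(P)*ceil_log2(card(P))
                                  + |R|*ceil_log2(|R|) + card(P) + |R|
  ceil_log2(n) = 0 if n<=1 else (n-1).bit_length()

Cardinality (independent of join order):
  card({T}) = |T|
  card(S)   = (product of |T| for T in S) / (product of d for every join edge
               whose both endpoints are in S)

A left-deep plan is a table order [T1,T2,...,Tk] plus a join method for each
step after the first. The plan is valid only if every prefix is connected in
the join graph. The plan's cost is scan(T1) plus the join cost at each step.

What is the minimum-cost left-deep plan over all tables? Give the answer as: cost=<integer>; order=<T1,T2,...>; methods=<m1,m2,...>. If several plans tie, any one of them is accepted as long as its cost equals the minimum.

Selinger DP (subsets sized 1..n):
  {A}: scan cost=80, card=80
  {B}: scan cost=80, card=80
  {D}: scan cost=200, card=200
  {C}: scan cost=80, card=80
  {E}: scan cost=50, card=50
  {AB}: card=1600; try (B,hash)→1280, (A,hash)→1280, (B,merge)→1360, (A,merge)→1360, (B,nl_idx)→2240, (B,nl)→6480 …(+1); best=1280 via (B,hash)
  {AE}: card=200; try (E,hash)→760, (E,nl_idx)→760, (A,merge)→1040, (E,merge)→1070, (A,hash)→1220, (A,nl)→4050 …(+1); best=760 via (E,hash)
  {BD}: card=4000; try (B,hash)→1520, (D,merge)→2520, (B,merge)→2640, (D,hash)→3360, (D,nl_idx)→4720, (B,nl_idx)→5600 …(+2); best=1520 via (B,hash)
  {CD}: card=1000; try (C,hash)→1520, (D,nl_idx)→1720, (D,merge)→2520, (C,merge)→2640, (D,hash)→3360, (D,nl)→16080 …(+1); best=1520 via (C,hash)
  {ABD}: card=80000; try (D,hash)→6080, (A,hash)→6640, (D,merge)→22280, (A,merge)→54160, (D,nl_idx)→94080, (D,nl)→321280 …(+1); best=6080 via (D,hash)
  {ABE}: card=4000; try (B,hash)→2080, (B,merge)→3200, (E,hash)→3480, (B,nl_idx)→6160, (E,nl_idx)→14880, (B,nl)→16760 …(+2); best=2080 via (B,hash)
  {BCD}: card=20000; try (B,hash)→3640, (C,hash)→6640, (B,merge)→13160, (B,nl_idx)→28520, (C,merge)→54160, (B,nl)→81520 …(+1); best=3640 via (B,hash)
  {ABCD}: card=400000; try (A,hash)→24760, (C,hash)→87200, (A,merge)→324280, (C,merge)→1446720, (A,nl)→1603640, (C,nl)→6406080; best=24760 via (A,hash)
  {ABDE}: card=200000; try (D,hash)→9280, (D,merge)→55880, (E,hash)→86680, (D,nl_idx)→234080, (E,nl_idx)→686080, (D,nl)→802080 …(+2); best=9280 via (D,hash)
  {ABCDE}: card=1000000; try (C,hash)→210400, (E,hash)→425360, (E,nl_idx)→3424760, (C,merge)→3809920, (E,merge)→8025110, (C,nl)→16009280 …(+1); best=210400 via (C,hash)

cost=210400; order=A,E,B,D,C; methods=hash,hash,hash,hash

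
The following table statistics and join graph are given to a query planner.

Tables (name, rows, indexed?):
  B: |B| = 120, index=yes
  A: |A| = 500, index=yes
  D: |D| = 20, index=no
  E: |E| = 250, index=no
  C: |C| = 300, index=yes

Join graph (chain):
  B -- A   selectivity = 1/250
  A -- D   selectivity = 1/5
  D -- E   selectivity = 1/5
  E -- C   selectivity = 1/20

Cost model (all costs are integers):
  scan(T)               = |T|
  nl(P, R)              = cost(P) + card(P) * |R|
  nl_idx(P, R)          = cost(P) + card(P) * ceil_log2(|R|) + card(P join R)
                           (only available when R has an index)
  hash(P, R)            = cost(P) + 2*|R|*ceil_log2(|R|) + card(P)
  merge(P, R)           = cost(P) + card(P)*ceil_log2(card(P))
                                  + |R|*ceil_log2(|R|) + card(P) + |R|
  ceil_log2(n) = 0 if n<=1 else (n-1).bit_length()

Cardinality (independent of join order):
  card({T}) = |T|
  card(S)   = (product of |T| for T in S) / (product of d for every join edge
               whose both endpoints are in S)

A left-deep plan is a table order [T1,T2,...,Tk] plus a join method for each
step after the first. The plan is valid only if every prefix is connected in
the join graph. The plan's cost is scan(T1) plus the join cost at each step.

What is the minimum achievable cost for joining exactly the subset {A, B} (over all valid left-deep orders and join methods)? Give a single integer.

Selinger DP over subsets of {A,B}:
  {B}: scan cost=120, card=120
  {A}: scan cost=500, card=500
  {AB}: card=240; try (A,nl_idx)→1440, (B,hash)→2680, (B,nl_idx)→4240, (A,merge)→6080, (B,merge)→6460, (A,hash)→9240 …(+2); best=1440 via (A,nl_idx)

1440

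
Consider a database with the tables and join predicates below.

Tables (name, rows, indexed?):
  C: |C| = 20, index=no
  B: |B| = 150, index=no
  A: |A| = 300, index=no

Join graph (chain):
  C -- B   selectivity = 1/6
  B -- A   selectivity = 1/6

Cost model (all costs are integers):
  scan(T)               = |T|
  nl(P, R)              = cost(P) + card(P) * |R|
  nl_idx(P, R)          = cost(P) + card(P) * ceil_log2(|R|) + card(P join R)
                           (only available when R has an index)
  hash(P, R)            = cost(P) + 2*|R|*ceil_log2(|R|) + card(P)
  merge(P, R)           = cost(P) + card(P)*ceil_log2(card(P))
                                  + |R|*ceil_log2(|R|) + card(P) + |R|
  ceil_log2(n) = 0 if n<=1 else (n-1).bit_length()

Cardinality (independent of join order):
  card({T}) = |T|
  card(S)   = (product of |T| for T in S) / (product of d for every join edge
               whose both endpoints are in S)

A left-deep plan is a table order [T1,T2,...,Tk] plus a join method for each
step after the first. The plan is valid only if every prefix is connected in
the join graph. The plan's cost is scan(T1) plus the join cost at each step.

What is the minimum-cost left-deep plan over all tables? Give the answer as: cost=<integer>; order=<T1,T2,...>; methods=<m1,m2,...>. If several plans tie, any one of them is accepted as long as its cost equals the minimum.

cost=6400; order=B,C,A; methods=hash,hash

Selinger DP (subsets sized 1..n):
  {C}: scan cost=20, card=20
  {B}: scan cost=150, card=150
  {A}: scan cost=300, card=300
  {BC}: card=500; try (C,hash)→500, (B,merge)→1490, (C,merge)→1620, (B,hash)→2440, (B,nl)→3020, (C,nl)→3150; best=500 via (C,hash)
  {AB}: card=7500; try (B,hash)→3000, (A,merge)→4500, (B,merge)→4650, (A,hash)→5700, (A,nl)→45150, (B,nl)→45300; best=3000 via (B,hash)
  {ABC}: card=25000; try (A,hash)→6400, (A,merge)→8500, (C,hash)→10700, (C,merge)→108120, (A,nl)→150500, (C,nl)→153000; best=6400 via (A,hash)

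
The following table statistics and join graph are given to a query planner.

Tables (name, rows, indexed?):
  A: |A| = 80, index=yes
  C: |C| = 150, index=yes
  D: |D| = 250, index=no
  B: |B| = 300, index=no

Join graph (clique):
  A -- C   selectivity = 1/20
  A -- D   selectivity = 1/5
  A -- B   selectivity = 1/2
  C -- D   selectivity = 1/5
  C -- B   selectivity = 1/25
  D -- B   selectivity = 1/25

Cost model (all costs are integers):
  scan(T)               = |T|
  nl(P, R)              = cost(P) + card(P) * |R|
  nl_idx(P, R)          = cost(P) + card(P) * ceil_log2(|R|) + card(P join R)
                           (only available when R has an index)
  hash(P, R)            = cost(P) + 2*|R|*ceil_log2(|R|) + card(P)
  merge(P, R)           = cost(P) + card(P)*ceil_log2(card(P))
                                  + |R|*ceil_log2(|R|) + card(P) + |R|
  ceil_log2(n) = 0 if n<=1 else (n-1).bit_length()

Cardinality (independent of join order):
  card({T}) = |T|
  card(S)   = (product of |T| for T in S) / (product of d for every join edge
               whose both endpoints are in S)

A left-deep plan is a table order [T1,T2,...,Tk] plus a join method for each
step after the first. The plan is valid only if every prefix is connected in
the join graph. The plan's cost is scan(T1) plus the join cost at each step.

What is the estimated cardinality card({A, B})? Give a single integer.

12000

Tables in S: A(80), B(300)
Edges inside S: A-B(d=2)
numerator = 80 * 300 = 24000
denominator = 2 = 2
card(S) = 24000 / 2 = 12000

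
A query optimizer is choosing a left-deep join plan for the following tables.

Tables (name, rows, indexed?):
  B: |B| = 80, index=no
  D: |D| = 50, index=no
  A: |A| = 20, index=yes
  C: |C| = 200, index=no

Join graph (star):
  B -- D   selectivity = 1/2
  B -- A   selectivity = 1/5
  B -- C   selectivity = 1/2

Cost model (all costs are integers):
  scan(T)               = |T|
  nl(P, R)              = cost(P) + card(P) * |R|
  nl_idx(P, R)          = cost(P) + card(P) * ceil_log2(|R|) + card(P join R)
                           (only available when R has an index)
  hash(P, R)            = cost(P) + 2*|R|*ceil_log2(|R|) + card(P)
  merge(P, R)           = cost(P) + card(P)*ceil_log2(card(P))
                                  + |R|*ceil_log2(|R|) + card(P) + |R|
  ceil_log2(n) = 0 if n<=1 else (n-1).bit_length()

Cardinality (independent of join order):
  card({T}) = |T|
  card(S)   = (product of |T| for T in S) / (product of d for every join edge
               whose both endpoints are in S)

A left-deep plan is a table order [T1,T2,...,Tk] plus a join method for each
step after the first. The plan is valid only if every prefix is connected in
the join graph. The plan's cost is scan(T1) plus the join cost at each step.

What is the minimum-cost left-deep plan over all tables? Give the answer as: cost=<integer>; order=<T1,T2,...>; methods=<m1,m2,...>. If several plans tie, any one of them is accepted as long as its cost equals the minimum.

Selinger DP (subsets sized 1..n):
  {B}: scan cost=80, card=80
  {D}: scan cost=50, card=50
  {A}: scan cost=20, card=20
  {C}: scan cost=200, card=200
  {BD}: card=2000; try (D,hash)→760, (B,merge)→1040, (D,merge)→1070, (B,hash)→1220, (B,nl)→4050, (D,nl)→4080; best=760 via (D,hash)
  {AB}: card=320; try (A,hash)→360, (B,merge)→780, (A,nl_idx)→800, (A,merge)→840, (B,hash)→1160, (B,nl)→1620 …(+1); best=360 via (A,hash)
  {BC}: card=8000; try (B,hash)→1520, (C,merge)→2520, (B,merge)→2640, (C,hash)→3360, (C,nl)→16080, (B,nl)→16200; best=1520 via (B,hash)
  {ABD}: card=8000; try (D,hash)→1280, (A,hash)→2960, (D,merge)→3910, (D,nl)→16360, (A,nl_idx)→18760, (A,merge)→24880 …(+1); best=1280 via (D,hash)
  {BCD}: card=200000; try (C,hash)→5960, (D,hash)→10120, (C,merge)→26560, (D,merge)→113870, (C,nl)→400760, (D,nl)→401520; best=5960 via (C,hash)
  {ABC}: card=32000; try (C,hash)→3880, (C,merge)→5360, (A,hash)→9720, (C,nl)→64360, (A,nl_idx)→73520, (A,merge)→113640 …(+1); best=3880 via (C,hash)
  {ABCD}: card=800000; try (C,hash)→12480, (D,hash)→36480, (C,merge)→115080, (A,hash)→206160, (D,merge)→516230, (C,nl)→1601280 …(+4); best=12480 via (C,hash)

cost=12480; order=B,A,D,C; methods=hash,hash,hash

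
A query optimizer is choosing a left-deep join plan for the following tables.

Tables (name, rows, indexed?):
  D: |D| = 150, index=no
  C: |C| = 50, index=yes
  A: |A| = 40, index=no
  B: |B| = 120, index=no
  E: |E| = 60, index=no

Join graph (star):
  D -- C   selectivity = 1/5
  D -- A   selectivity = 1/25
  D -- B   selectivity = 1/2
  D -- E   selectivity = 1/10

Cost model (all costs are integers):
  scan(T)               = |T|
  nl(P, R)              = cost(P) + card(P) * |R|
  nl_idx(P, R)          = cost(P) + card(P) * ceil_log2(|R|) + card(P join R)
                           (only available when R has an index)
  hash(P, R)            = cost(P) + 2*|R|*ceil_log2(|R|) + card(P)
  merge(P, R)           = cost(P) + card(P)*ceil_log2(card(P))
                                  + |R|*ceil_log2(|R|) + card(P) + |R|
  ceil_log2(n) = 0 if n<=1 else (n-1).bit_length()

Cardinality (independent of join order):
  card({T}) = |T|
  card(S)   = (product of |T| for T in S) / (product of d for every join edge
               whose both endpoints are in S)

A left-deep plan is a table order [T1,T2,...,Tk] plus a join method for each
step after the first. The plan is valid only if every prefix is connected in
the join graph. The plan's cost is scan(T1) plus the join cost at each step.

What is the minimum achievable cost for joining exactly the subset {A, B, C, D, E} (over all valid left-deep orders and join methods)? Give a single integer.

Selinger DP over subsets of {A,B,C,D,E}:
  {D}: scan cost=150, card=150
  {C}: scan cost=50, card=50
  {A}: scan cost=40, card=40
  {B}: scan cost=120, card=120
  {E}: scan cost=60, card=60
  {CD}: card=1500; try (C,hash)→900, (D,merge)→1750, (C,merge)→1850, (D,hash)→2500, (C,nl_idx)→2550, (D,nl)→7550 …(+1); best=900 via (C,hash)
  {AD}: card=240; try (A,hash)→780, (D,merge)→1670, (A,merge)→1780, (D,hash)→2480, (D,nl)→6040, (A,nl)→6150; best=780 via (A,hash)
  {BD}: card=9000; try (B,hash)→1980, (D,merge)→2430, (B,merge)→2460, (D,hash)→2640, (D,nl)→18120, (B,nl)→18150; best=1980 via (B,hash)
  {DE}: card=900; try (E,hash)→1020, (D,merge)→1830, (E,merge)→1920, (D,hash)→2520, (D,nl)→9060, (E,nl)→9150; best=1020 via (E,hash)
  {ACD}: card=2400; try (C,hash)→1620, (A,hash)→2880, (C,merge)→3290, (C,nl_idx)→4620, (C,nl)→12780, (A,merge)→19180 …(+1); best=1620 via (C,hash)
  {BCD}: card=90000; try (B,hash)→4080, (C,hash)→11580, (B,merge)→19860, (C,merge)→137330, (C,nl_idx)→145980, (B,nl)→180900 …(+1); best=4080 via (B,hash)
  {CDE}: card=9000; try (C,hash)→2520, (E,hash)→3120, (C,merge)→11270, (C,nl_idx)→15420, (E,merge)→19320, (C,nl)→46020 …(+1); best=2520 via (C,hash)
  {ABD}: card=14400; try (B,hash)→2700, (B,merge)→3900, (A,hash)→11460, (B,nl)→29580, (A,merge)→137260, (A,nl)→361980; best=2700 via (B,hash)
  {ADE}: card=1440; try (E,hash)→1740, (A,hash)→2400, (E,merge)→3360, (A,merge)→11200, (E,nl)→15180, (A,nl)→37020; best=1740 via (E,hash)
  {BDE}: card=54000; try (B,hash)→3600, (E,hash)→11700, (B,merge)→11880, (B,nl)→109020, (E,merge)→137400, (E,nl)→541980; best=3600 via (B,hash)
  {ABCD}: card=144000; try (B,hash)→5700, (C,hash)→17700, (B,merge)→33780, (A,hash)→94560, (C,merge)→219050, (C,nl_idx)→233100 …(+4); best=5700 via (B,hash)
  {ACDE}: card=14400; try (C,hash)→3780, (E,hash)→4740, (A,hash)→12000, (C,merge)→19370, (C,nl_idx)→24780, (E,merge)→33240 …(+4); best=3780 via (C,hash)
  {BCDE}: card=540000; try (B,hash)→13200, (C,hash)→58200, (E,hash)→94800, (B,merge)→138480, (C,nl_idx)→867600, (C,merge)→921950 …(+4); best=13200 via (B,hash)
  {ABDE}: card=86400; try (B,hash)→4860, (E,hash)→17820, (B,merge)→19980, (A,hash)→58080, (B,nl)→174540, (E,merge)→219120 …(+3); best=4860 via (B,hash)
  {ABCDE}: card=864000; try (B,hash)→19860, (C,hash)→91860, (E,hash)→150420, (B,merge)→220740, (A,hash)→553680, (C,nl_idx)→1387260 …(+7); best=19860 via (B,hash)

19860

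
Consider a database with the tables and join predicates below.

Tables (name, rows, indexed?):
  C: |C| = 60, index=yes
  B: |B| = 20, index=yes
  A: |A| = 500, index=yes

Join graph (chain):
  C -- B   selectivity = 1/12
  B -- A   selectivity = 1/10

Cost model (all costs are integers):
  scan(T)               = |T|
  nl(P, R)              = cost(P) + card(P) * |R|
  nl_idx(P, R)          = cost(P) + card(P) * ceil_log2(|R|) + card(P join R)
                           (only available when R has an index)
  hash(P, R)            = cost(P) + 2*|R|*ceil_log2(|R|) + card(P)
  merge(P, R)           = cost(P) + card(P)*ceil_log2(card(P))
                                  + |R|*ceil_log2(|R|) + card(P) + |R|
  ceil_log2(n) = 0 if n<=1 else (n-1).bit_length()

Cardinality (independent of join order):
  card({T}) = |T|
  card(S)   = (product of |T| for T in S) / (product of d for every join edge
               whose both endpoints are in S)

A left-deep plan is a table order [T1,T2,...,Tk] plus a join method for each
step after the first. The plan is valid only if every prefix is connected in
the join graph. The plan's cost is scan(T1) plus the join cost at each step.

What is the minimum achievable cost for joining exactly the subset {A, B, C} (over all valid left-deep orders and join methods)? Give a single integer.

2920

Selinger DP over subsets of {A,B,C}:
  {C}: scan cost=60, card=60
  {B}: scan cost=20, card=20
  {A}: scan cost=500, card=500
  {BC}: card=100; try (C,nl_idx)→240, (B,hash)→320, (B,nl_idx)→460, (C,merge)→560, (B,merge)→600, (C,hash)→760 …(+2); best=240 via (C,nl_idx)
  {AB}: card=1000; try (B,hash)→1200, (A,nl_idx)→1200, (B,nl_idx)→4000, (A,merge)→5140, (B,merge)→5620, (A,hash)→9040 …(+2); best=1200 via (B,hash)
  {ABC}: card=5000; try (C,hash)→2920, (A,merge)→6040, (A,nl_idx)→6140, (A,hash)→9340, (C,nl_idx)→12200, (C,merge)→12620 …(+2); best=2920 via (C,hash)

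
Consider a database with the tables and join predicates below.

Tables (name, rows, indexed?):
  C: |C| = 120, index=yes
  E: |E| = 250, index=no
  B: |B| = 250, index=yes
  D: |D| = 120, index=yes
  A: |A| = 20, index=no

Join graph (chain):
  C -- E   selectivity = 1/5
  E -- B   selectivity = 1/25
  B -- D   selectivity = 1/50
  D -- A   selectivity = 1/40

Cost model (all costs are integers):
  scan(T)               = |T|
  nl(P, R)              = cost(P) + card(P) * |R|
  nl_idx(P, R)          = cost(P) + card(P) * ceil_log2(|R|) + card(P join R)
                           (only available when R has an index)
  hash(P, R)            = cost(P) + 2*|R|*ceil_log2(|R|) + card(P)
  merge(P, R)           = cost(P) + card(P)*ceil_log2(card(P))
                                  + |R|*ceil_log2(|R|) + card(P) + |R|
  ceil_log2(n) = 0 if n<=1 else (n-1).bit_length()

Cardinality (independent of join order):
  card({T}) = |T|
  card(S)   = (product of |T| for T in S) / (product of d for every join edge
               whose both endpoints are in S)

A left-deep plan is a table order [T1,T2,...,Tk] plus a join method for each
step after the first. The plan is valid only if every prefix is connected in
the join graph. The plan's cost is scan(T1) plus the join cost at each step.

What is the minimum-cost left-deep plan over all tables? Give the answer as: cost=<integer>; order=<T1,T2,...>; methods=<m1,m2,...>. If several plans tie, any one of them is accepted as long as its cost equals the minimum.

cost=9980; order=A,D,B,E,C; methods=nl_idx,nl_idx,hash,hash

Selinger DP (subsets sized 1..n):
  {C}: scan cost=120, card=120
  {E}: scan cost=250, card=250
  {B}: scan cost=250, card=250
  {D}: scan cost=120, card=120
  {A}: scan cost=20, card=20
  {CE}: card=6000; try (C,hash)→2180, (E,merge)→3330, (C,merge)→3460, (E,hash)→4240, (C,nl_idx)→8000, (E,nl)→30120 …(+1); best=2180 via (C,hash)
  {BE}: card=2500; try (E,hash)→4500, (B,hash)→4500, (E,merge)→4750, (B,merge)→4750, (B,nl_idx)→4750, (E,nl)→62750 …(+1); best=4500 via (E,hash)
  {BD}: card=600; try (B,nl_idx)→1680, (D,hash)→2180, (D,nl_idx)→2600, (B,merge)→3330, (D,merge)→3460, (B,hash)→4240 …(+2); best=1680 via (B,nl_idx)
  {AD}: card=60; try (D,nl_idx)→220, (A,hash)→440, (D,merge)→1100, (A,merge)→1200, (D,hash)→1720, (D,nl)→2420 …(+1); best=220 via (D,nl_idx)
  {BCE}: card=60000; try (C,hash)→8680, (B,hash)→12180, (C,merge)→37960, (C,nl_idx)→82000, (B,merge)→88430, (B,nl_idx)→110180 …(+2); best=8680 via (C,hash)
  {BDE}: card=6000; try (E,hash)→6280, (D,hash)→8680, (E,merge)→10530, (D,nl_idx)→28000, (D,merge)→37960, (E,nl)→151680 …(+1); best=6280 via (E,hash)
  {ABD}: card=300; try (B,nl_idx)→1000, (A,hash)→2480, (B,merge)→2890, (B,hash)→4280, (A,merge)→8400, (A,nl)→13680 …(+1); best=1000 via (B,nl_idx)
  {BCDE}: card=144000; try (C,hash)→13960, (D,hash)→70360, (C,merge)→91240, (C,nl_idx)→192280, (D,nl_idx)→572680, (C,nl)→726280 …(+2); best=13960 via (C,hash)
  {ABDE}: card=3000; try (E,hash)→5300, (E,merge)→6250, (A,hash)→12480, (E,nl)→76000, (A,merge)→90400, (A,nl)→126280; best=5300 via (E,hash)
  {ABCDE}: card=72000; try (C,hash)→9980, (C,merge)→45260, (C,nl_idx)→98300, (A,hash)→158160, (C,nl)→365300, (A,merge)→2750080 …(+1); best=9980 via (C,hash)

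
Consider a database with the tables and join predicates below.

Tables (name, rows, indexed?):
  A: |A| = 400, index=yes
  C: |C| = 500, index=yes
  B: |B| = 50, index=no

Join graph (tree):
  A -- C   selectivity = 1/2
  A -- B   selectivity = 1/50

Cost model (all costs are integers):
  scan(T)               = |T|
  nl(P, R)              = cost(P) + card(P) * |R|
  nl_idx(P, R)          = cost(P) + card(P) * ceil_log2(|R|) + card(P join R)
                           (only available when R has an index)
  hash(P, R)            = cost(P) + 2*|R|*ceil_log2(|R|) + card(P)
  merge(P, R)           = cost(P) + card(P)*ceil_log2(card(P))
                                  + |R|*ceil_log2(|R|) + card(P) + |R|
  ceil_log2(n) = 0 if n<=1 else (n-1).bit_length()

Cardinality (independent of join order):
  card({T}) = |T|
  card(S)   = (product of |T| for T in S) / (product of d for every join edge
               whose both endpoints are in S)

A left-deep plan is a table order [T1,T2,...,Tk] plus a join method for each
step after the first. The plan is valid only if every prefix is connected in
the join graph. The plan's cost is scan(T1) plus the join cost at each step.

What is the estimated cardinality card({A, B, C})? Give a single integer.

100000

Tables in S: A(400), B(50), C(500)
Edges inside S: A-C(d=2), A-B(d=50)
numerator = 400 * 50 * 500 = 10000000
denominator = 2 * 50 = 100
card(S) = 10000000 / 100 = 100000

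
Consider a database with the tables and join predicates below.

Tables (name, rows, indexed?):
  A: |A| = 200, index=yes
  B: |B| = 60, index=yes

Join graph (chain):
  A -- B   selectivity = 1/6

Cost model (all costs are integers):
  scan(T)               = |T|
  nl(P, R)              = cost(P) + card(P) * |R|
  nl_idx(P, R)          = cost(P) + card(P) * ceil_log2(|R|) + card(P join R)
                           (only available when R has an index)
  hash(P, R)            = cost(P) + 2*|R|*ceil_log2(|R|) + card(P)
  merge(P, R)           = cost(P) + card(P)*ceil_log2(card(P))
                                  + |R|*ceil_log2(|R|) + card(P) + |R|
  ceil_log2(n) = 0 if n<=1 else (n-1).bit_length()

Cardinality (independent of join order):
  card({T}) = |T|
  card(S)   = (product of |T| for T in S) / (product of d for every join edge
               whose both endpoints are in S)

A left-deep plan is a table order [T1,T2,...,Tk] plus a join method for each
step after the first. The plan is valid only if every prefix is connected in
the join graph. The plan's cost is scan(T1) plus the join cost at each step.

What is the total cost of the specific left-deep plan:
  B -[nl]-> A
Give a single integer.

12060

step 1: scan B: cost=60, card=60
step 2: join A via nl
    card(P join A) = 60*200/(6) = 2000
    cost = 60 + 60*200 = 12060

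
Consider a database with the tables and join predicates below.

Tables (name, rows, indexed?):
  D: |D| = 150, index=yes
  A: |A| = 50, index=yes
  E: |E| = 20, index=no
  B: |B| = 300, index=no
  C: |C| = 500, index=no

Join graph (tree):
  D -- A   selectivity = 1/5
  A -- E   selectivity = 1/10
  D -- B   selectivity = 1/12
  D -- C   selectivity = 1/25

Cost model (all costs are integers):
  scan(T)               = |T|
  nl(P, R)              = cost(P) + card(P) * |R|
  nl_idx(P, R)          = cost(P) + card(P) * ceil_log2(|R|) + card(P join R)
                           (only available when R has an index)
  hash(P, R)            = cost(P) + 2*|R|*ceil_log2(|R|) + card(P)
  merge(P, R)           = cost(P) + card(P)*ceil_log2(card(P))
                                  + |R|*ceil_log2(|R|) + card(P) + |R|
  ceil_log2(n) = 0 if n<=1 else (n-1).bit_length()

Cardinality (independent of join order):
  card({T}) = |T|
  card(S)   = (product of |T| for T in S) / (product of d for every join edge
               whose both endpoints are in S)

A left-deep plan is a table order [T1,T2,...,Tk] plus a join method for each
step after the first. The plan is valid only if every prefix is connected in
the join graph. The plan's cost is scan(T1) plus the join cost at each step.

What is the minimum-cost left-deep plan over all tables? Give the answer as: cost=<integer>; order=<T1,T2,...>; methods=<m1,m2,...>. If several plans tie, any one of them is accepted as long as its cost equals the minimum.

Selinger DP (subsets sized 1..n):
  {D}: scan cost=150, card=150
  {A}: scan cost=50, card=50
  {E}: scan cost=20, card=20
  {B}: scan cost=300, card=300
  {C}: scan cost=500, card=500
  {AD}: card=1500; try (A,hash)→900, (D,merge)→1750, (A,merge)→1850, (D,nl_idx)→1950, (D,hash)→2500, (A,nl_idx)→2550 …(+2); best=900 via (A,hash)
  {BD}: card=3750; try (D,hash)→3000, (B,merge)→4500, (D,merge)→4650, (B,hash)→5700, (D,nl_idx)→6450, (B,nl)→45150 …(+1); best=3000 via (D,hash)
  {CD}: card=3000; try (D,hash)→3400, (C,merge)→6500, (D,merge)→6850, (D,nl_idx)→7500, (C,hash)→9300, (C,nl)→75150 …(+1); best=3400 via (D,hash)
  {AE}: card=100; try (A,nl_idx)→240, (E,hash)→300, (A,merge)→490, (E,merge)→520, (A,hash)→640, (A,nl)→1020 …(+1); best=240 via (A,nl_idx)
  {ADE}: card=3000; try (D,merge)→2390, (E,hash)→2600, (D,hash)→2740, (D,nl_idx)→4040, (D,nl)→15240, (E,merge)→19020 …(+1); best=2390 via (D,merge)
  {ABD}: card=37500; try (A,hash)→7350, (B,hash)→7800, (B,merge)→21900, (A,merge)→52100, (A,nl_idx)→63000, (A,nl)→190500 …(+1); best=7350 via (A,hash)
  {ACD}: card=30000; try (A,hash)→7000, (C,hash)→11400, (C,merge)→23900, (A,merge)→42750, (A,nl_idx)→51400, (A,nl)→153400 …(+1); best=7000 via (A,hash)
  {BCD}: card=75000; try (B,hash)→11800, (C,hash)→15750, (B,merge)→45400, (C,merge)→56750, (B,nl)→903400, (C,nl)→1878000; best=11800 via (B,hash)
  {ABDE}: card=75000; try (B,hash)→10790, (B,merge)→44390, (E,hash)→45050, (E,merge)→644970, (E,nl)→757350, (B,nl)→902390; best=10790 via (B,hash)
  {ACDE}: card=60000; try (C,hash)→14390, (E,hash)→37200, (C,merge)→46390, (E,merge)→487120, (E,nl)→607000, (C,nl)→1502390; best=14390 via (C,hash)
  {ABCD}: card=750000; try (B,hash)→42400, (C,hash)→53850, (A,hash)→87400, (B,merge)→490000, (C,merge)→649850, (A,nl_idx)→1211800 …(+4); best=42400 via (B,hash)
  {ABCDE}: card=1500000; try (B,hash)→79790, (C,hash)→94790, (E,hash)→792600, (B,merge)→1037390, (C,merge)→1365790, (E,nl)→15042400 …(+3); best=79790 via (B,hash)

cost=79790; order=E,A,D,C,B; methods=nl_idx,merge,hash,hash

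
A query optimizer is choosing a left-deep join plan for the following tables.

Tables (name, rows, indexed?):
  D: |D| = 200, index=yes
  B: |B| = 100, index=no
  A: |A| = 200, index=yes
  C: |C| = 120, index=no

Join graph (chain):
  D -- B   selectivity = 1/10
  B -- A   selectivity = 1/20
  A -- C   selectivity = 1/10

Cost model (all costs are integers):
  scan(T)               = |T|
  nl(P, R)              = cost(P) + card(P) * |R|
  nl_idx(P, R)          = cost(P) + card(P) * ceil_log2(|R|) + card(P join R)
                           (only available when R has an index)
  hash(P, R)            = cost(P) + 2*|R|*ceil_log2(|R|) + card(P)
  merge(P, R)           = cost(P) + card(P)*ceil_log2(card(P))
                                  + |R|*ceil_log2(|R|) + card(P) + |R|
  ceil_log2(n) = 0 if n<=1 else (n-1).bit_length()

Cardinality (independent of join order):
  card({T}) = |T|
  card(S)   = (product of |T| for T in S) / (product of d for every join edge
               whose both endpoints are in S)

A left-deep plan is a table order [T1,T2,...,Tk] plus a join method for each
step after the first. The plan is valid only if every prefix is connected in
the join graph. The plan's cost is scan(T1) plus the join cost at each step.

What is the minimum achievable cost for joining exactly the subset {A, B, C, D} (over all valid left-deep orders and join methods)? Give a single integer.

19680

Selinger DP over subsets of {A,B,C,D}:
  {D}: scan cost=200, card=200
  {B}: scan cost=100, card=100
  {A}: scan cost=200, card=200
  {C}: scan cost=120, card=120
  {BD}: card=2000; try (B,hash)→1800, (D,merge)→2700, (B,merge)→2800, (D,nl_idx)→2900, (D,hash)→3400, (D,nl)→20100 …(+1); best=1800 via (B,hash)
  {AB}: card=1000; try (B,hash)→1800, (A,nl_idx)→1900, (A,merge)→2700, (B,merge)→2800, (A,hash)→3400, (A,nl)→20100 …(+1); best=1800 via (B,hash)
  {AC}: card=2400; try (C,hash)→2080, (A,merge)→2880, (C,merge)→2960, (A,hash)→3440, (A,nl_idx)→3480, (A,nl)→24120 …(+1); best=2080 via (C,hash)
  {ABD}: card=20000; try (D,hash)→6000, (A,hash)→7000, (D,merge)→14600, (A,merge)→27600, (D,nl_idx)→29800, (A,nl_idx)→37800 …(+2); best=6000 via (D,hash)
  {ABC}: card=12000; try (C,hash)→4480, (B,hash)→5880, (C,merge)→13760, (B,merge)→34080, (C,nl)→121800, (B,nl)→242080; best=4480 via (C,hash)
  {ABCD}: card=240000; try (D,hash)→19680, (C,hash)→27680, (D,merge)→186280, (C,merge)→326960, (D,nl_idx)→340480, (D,nl)→2404480 …(+1); best=19680 via (D,hash)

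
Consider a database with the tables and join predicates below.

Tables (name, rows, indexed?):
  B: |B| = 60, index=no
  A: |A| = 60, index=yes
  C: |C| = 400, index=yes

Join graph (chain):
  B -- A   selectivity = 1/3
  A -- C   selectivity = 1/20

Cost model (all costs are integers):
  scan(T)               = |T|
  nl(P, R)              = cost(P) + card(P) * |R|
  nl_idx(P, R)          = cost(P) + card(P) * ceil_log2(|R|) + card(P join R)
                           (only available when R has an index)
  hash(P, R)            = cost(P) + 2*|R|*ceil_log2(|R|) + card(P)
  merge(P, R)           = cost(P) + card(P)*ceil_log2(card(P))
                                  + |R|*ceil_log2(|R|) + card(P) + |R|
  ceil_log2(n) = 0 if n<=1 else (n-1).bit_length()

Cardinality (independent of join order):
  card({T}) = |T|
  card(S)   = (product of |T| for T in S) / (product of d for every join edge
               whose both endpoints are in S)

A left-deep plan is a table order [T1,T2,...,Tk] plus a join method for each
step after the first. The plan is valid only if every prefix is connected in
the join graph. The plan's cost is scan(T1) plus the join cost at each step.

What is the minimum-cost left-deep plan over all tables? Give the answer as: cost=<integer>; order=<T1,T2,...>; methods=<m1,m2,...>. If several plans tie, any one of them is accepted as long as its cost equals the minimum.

cost=3440; order=C,A,B; methods=hash,hash

Selinger DP (subsets sized 1..n):
  {B}: scan cost=60, card=60
  {A}: scan cost=60, card=60
  {C}: scan cost=400, card=400
  {AB}: card=1200; try (B,hash)→840, (A,hash)→840, (B,merge)→900, (A,merge)→900, (A,nl_idx)→1620, (B,nl)→3660 …(+1); best=840 via (B,hash)
  {AC}: card=1200; try (A,hash)→1520, (C,nl_idx)→1800, (A,nl_idx)→4000, (C,merge)→4480, (A,merge)→4820, (C,hash)→7320 …(+2); best=1520 via (A,hash)
  {ABC}: card=24000; try (B,hash)→3440, (C,hash)→9240, (B,merge)→16340, (C,merge)→19240, (C,nl_idx)→35640, (B,nl)→73520 …(+1); best=3440 via (B,hash)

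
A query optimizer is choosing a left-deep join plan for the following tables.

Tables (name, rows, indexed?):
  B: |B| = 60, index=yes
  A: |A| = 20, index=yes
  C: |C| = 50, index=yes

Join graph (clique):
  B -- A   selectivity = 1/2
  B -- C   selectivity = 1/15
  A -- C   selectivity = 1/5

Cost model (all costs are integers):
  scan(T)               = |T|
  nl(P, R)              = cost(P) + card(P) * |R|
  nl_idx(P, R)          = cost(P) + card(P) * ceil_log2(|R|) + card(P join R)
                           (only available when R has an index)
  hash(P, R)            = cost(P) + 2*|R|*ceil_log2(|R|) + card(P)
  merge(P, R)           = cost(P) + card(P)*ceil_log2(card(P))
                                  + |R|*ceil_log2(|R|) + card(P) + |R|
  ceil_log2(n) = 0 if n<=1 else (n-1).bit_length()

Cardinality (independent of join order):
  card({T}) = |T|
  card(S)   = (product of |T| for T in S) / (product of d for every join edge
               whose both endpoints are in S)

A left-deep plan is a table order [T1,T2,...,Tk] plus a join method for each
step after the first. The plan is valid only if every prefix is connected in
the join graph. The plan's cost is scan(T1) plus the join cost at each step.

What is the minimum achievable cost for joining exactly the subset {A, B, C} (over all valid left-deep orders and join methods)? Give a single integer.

Selinger DP over subsets of {A,B,C}:
  {B}: scan cost=60, card=60
  {A}: scan cost=20, card=20
  {C}: scan cost=50, card=50
  {AB}: card=600; try (A,hash)→320, (B,merge)→560, (A,merge)→600, (B,nl_idx)→740, (B,hash)→760, (A,nl_idx)→960 …(+2); best=320 via (A,hash)
  {BC}: card=200; try (B,nl_idx)→550, (C,nl_idx)→620, (C,hash)→720, (B,hash)→820, (B,merge)→820, (C,merge)→830 …(+2); best=550 via (B,nl_idx)
  {AC}: card=200; try (A,hash)→300, (C,nl_idx)→340, (C,merge)→490, (A,nl_idx)→500, (A,merge)→520, (C,hash)→640 …(+2); best=300 via (A,hash)
  {ABC}: card=400; try (A,hash)→950, (B,hash)→1220, (C,hash)→1520, (B,nl_idx)→1900, (A,nl_idx)→1950, (A,merge)→2470 …(+6); best=950 via (A,hash)

950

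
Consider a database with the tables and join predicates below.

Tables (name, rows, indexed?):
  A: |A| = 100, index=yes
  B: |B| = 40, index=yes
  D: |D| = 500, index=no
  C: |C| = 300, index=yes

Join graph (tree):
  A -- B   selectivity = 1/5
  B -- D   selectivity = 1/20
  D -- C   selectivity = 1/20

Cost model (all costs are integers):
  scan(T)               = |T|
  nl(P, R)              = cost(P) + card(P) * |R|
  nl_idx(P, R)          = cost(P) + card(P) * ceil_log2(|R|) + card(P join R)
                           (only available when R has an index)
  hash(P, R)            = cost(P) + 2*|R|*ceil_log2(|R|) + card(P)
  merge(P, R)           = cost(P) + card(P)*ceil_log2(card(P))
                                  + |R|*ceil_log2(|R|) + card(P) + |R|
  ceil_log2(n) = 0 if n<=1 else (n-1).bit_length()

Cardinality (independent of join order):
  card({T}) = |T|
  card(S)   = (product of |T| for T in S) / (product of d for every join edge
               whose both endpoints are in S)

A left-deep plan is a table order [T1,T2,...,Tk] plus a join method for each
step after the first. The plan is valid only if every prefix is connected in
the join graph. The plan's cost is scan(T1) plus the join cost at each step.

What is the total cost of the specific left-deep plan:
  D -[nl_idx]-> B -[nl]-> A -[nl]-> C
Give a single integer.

6104500

step 1: scan D: cost=500, card=500
step 2: join B via nl_idx
    card(P join B) = 500*40/(20) = 1000
    cost = 500 + 500*6 + 1000 = 4500
step 3: join A via nl
    card(P join A) = 1000*100/(5) = 20000
    cost = 4500 + 1000*100 = 104500
step 4: join C via nl
    card(P join C) = 20000*300/(20) = 300000
    cost = 104500 + 20000*300 = 6104500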